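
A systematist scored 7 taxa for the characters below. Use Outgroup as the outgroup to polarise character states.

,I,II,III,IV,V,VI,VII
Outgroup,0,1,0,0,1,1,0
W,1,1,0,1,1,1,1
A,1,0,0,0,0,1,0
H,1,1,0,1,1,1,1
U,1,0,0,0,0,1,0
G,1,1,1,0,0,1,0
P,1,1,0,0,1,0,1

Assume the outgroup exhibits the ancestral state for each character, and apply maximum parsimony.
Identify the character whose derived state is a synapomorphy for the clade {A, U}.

II

Character polarity is set by the outgroup: the derived state is whichever differs from the outgroup's state, so for II, V, VI the derived state is '0', and for the remaining characters it is '1'.
I (derived state '1') is shared by all ingroup taxa — unites the whole ingroup.
II: derived state '0' in A and U only — synapomorphy for {A, U}.
III: derived state '1' in G only — an autapomorphy, so it tells us nothing about relationships among taxa.
Only H and W show the derived state '1' for IV, supporting them as a clade.
Only A, G, and U show the derived state '0' for V, supporting them as a clade.
VI: derived state '0' in P only — an autapomorphy, so it tells us nothing about relationships among taxa.
Only H, P, and W show the derived state '1' for VII, supporting them as a clade.
Most parsimonious ingroup topology: (((W,H),P),((A,U),G)).
The clade {A, U} is supported by II: its derived state '0' occurs in exactly those taxa and in no other taxon (including the outgroup).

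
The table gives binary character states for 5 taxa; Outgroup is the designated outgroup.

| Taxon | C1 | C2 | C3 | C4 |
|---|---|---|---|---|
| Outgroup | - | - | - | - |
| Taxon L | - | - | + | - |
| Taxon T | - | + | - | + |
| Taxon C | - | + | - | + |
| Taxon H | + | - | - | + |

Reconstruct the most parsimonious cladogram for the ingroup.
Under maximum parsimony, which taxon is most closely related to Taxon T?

Taxon C

The outgroup has state '-' for every character, so '+' is the derived state throughout.
C1: derived state '+' in Taxon H only — an autapomorphy, so it tells us nothing about relationships among taxa.
C2 (derived state '+') is shared by Taxon C and Taxon T — a synapomorphy uniting that clade.
C3 (derived state '+') is unique to Taxon L (autapomorphy; uninformative for grouping).
C4: derived state '+' in Taxon C, Taxon H, and Taxon T only — synapomorphy for {Taxon C, Taxon H, Taxon T}.
Most parsimonious ingroup topology: (Taxon L,((Taxon T,Taxon C),Taxon H)).
Taxon T and Taxon C form a cherry on this tree, so they are sister taxa.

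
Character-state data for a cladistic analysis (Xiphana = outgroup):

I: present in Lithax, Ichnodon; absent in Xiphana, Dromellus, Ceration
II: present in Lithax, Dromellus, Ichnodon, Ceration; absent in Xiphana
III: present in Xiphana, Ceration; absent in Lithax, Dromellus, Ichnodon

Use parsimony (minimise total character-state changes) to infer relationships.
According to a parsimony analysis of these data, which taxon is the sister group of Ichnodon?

Lithax

Character polarity is set by the outgroup: the derived state is whichever differs from the outgroup's state, so for III the derived state is 'absent', and for the remaining characters it is 'present'.
I (derived state 'present') is shared by Ichnodon and Lithax — a synapomorphy uniting that clade.
All ingroup taxa share the derived state 'present' for II; it defines the ingroup but does not resolve relationships within it.
Only Dromellus, Ichnodon, and Lithax show the derived state 'absent' for III, supporting them as a clade.
Most parsimonious ingroup topology: (((Lithax,Ichnodon),Dromellus),Ceration).
Ichnodon and Lithax form a cherry on this tree, so they are sister taxa.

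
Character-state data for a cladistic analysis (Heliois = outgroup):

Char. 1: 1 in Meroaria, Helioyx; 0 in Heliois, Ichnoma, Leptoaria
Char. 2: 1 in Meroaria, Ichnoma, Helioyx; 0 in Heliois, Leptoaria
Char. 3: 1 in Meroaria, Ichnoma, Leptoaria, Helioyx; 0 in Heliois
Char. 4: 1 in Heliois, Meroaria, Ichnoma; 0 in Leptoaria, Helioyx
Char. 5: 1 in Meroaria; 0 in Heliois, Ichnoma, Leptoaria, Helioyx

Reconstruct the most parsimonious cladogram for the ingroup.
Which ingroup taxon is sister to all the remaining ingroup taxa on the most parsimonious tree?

Leptoaria

Character polarity is set by the outgroup: the derived state is whichever differs from the outgroup's state, so for Char. 4 the derived state is '0', and for the remaining characters it is '1'.
Char. 1: derived state '1' in Helioyx and Meroaria only — synapomorphy for {Helioyx, Meroaria}.
Char. 2: derived state '1' in Helioyx, Ichnoma, and Meroaria only — synapomorphy for {Helioyx, Ichnoma, Meroaria}.
Char. 3 (derived state '1') is shared by all ingroup taxa — unites the whole ingroup.
Char. 4 (state '0') occurs in Helioyx and Leptoaria but conflicts with the nesting implied by the other characters — most parsimoniously interpreted as homoplasy.
Char. 5 (derived state '1') is unique to Meroaria (autapomorphy; uninformative for grouping).
Most parsimonious ingroup topology: (Leptoaria,((Meroaria,Helioyx),Ichnoma)).
Leptoaria is sister to the clade containing all other ingroup taxa, so it is the earliest-diverging (most basal) ingroup lineage.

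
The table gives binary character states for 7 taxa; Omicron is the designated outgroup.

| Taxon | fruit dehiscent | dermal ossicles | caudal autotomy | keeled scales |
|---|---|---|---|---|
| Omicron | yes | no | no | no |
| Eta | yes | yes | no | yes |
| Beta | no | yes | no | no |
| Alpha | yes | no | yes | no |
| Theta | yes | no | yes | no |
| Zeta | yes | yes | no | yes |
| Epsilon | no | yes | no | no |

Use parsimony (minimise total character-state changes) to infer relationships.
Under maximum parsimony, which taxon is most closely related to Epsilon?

Character polarity is set by the outgroup: the derived state is whichever differs from the outgroup's state, so for fruit dehiscent the derived state is 'no', and for the remaining characters it is 'yes'.
fruit dehiscent: derived state 'no' in Beta and Epsilon only — synapomorphy for {Beta, Epsilon}.
Only Beta, Epsilon, Eta, and Zeta show the derived state 'yes' for dermal ossicles, supporting them as a clade.
Only Alpha and Theta show the derived state 'yes' for caudal autotomy, supporting them as a clade.
keeled scales (derived state 'yes') is shared by Eta and Zeta — a synapomorphy uniting that clade.
Most parsimonious ingroup topology: (((Eta,Zeta),(Beta,Epsilon)),(Alpha,Theta)).
Epsilon and Beta form a cherry on this tree, so they are sister taxa.

Beta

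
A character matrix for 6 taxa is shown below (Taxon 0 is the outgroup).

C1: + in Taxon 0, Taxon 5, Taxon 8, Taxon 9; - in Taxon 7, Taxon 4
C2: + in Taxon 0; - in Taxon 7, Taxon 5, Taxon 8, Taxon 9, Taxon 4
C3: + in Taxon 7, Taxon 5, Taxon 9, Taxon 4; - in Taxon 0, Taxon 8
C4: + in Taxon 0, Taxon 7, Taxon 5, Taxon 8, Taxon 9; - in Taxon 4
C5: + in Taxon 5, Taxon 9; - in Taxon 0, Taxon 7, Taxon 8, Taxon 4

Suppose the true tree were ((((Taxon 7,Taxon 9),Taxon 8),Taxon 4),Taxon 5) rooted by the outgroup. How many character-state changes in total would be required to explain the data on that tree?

Map each character onto ((((Taxon 7,Taxon 9),Taxon 8),Taxon 4),Taxon 5) (rooted by Taxon 0) and count the minimum state changes it requires (Fitch parsimony):
C1: 2; C2: 1; C3: 2; C4: 1; C5: 2.
Total tree length = 8.

8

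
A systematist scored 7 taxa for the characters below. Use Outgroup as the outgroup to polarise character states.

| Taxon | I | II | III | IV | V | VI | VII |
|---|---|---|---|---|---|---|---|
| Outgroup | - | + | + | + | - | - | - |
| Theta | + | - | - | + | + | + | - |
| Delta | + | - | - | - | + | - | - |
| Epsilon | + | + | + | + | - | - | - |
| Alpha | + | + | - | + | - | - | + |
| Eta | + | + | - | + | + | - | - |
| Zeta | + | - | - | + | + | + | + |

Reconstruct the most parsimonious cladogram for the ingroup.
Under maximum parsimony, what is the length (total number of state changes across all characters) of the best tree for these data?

8

Character polarity is set by the outgroup: the derived state is whichever differs from the outgroup's state, so for II, III, IV the derived state is '-', and for the remaining characters it is '+'.
I (derived state '+') is shared by all ingroup taxa — unites the whole ingroup.
II: derived state '-' in Delta, Theta, and Zeta only — synapomorphy for {Delta, Theta, Zeta}.
III (derived state '-') is shared by Alpha, Delta, Eta, Theta, and Zeta — a synapomorphy uniting that clade.
IV: derived state '-' in Delta only — an autapomorphy, so it tells us nothing about relationships among taxa.
V (derived state '+') is shared by Delta, Eta, Theta, and Zeta — a synapomorphy uniting that clade.
VI: derived state '+' in Theta and Zeta only — synapomorphy for {Theta, Zeta}.
VII groups Alpha and Zeta, which is incompatible with the clades supported by the remaining characters; treating it as convergent (homoplasy) costs fewer steps than any alternative tree.
Most parsimonious ingroup topology: (((((Theta,Zeta),Delta),Eta),Alpha),Epsilon).
Changes per character on this tree: I: 1; II: 1; III: 1; IV: 1; V: 1; VI: 1; VII: 2.
Total = 8.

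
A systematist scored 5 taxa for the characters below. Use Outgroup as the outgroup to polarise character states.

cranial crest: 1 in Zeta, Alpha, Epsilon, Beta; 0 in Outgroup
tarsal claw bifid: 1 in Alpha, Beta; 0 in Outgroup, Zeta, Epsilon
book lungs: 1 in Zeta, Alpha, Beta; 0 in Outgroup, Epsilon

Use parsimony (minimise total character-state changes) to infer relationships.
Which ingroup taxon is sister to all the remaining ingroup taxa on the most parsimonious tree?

Epsilon

The outgroup has state '0' for every character, so '1' is the derived state throughout.
All ingroup taxa share the derived state '1' for cranial crest; it defines the ingroup but does not resolve relationships within it.
tarsal claw bifid: derived state '1' in Alpha and Beta only — synapomorphy for {Alpha, Beta}.
book lungs (derived state '1') is shared by Alpha, Beta, and Zeta — a synapomorphy uniting that clade.
Most parsimonious ingroup topology: ((Zeta,(Alpha,Beta)),Epsilon).
Epsilon is sister to the clade containing all other ingroup taxa, so it is the earliest-diverging (most basal) ingroup lineage.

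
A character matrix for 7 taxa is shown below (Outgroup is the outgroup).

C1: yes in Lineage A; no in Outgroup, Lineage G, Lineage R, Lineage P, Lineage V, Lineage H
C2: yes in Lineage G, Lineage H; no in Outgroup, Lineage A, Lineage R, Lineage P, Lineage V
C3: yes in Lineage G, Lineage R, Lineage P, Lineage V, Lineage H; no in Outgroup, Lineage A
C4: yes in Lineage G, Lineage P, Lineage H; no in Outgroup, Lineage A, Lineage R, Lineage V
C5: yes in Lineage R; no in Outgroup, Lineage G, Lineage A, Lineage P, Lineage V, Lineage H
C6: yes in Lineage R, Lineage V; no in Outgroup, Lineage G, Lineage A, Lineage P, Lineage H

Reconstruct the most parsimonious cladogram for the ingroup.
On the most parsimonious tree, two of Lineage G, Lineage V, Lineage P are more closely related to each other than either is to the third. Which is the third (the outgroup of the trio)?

The outgroup has state 'no' for every character, so 'yes' is the derived state throughout.
C1: derived state 'yes' in Lineage A only — an autapomorphy, so it tells us nothing about relationships among taxa.
Only Lineage G and Lineage H show the derived state 'yes' for C2, supporting them as a clade.
C3 (derived state 'yes') is shared by Lineage G, Lineage H, Lineage P, Lineage R, and Lineage V — a synapomorphy uniting that clade.
C4 (derived state 'yes') is shared by Lineage G, Lineage H, and Lineage P — a synapomorphy uniting that clade.
C5: derived state 'yes' in Lineage R only — an autapomorphy, so it tells us nothing about relationships among taxa.
C6 (derived state 'yes') is shared by Lineage R and Lineage V — a synapomorphy uniting that clade.
Most parsimonious ingroup topology: ((((Lineage G,Lineage H),Lineage P),(Lineage R,Lineage V)),Lineage A).
Lineage G and Lineage P share a more recent common ancestor with each other than either does with Lineage V, so Lineage V is the least closely related of the three.

Lineage V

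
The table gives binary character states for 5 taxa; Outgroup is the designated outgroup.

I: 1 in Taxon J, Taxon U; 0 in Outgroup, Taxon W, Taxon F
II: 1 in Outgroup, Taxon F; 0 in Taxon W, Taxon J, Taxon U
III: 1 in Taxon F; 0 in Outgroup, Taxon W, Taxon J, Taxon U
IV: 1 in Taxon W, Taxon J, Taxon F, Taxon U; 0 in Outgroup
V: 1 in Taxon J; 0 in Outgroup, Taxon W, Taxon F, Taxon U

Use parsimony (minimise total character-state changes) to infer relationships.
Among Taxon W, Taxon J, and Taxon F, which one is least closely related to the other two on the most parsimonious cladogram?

Taxon F

Character polarity is set by the outgroup: the derived state is whichever differs from the outgroup's state, so for II the derived state is '0', and for the remaining characters it is '1'.
I (derived state '1') is shared by Taxon J and Taxon U — a synapomorphy uniting that clade.
II (derived state '0') is shared by Taxon J, Taxon U, and Taxon W — a synapomorphy uniting that clade.
III: derived state '1' in Taxon F only — an autapomorphy, so it tells us nothing about relationships among taxa.
IV (derived state '1') is shared by all ingroup taxa — unites the whole ingroup.
V: derived state '1' in Taxon J only — an autapomorphy, so it tells us nothing about relationships among taxa.
Most parsimonious ingroup topology: ((Taxon W,(Taxon J,Taxon U)),Taxon F).
Taxon J and Taxon W share a more recent common ancestor with each other than either does with Taxon F, so Taxon F is the least closely related of the three.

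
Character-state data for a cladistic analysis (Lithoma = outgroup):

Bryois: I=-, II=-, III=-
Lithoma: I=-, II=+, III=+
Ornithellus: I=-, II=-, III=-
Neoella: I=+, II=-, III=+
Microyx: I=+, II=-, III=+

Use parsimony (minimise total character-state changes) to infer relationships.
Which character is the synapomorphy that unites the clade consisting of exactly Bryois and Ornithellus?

III

Character polarity is set by the outgroup: the derived state is whichever differs from the outgroup's state, so for II, III the derived state is '-', and for the remaining characters it is '+'.
I: derived state '+' in Microyx and Neoella only — synapomorphy for {Microyx, Neoella}.
II (derived state '-') is shared by all ingroup taxa — unites the whole ingroup.
III: derived state '-' in Bryois and Ornithellus only — synapomorphy for {Bryois, Ornithellus}.
Most parsimonious ingroup topology: ((Bryois,Ornithellus),(Microyx,Neoella)).
The clade {Bryois, Ornithellus} is supported by III: its derived state '-' occurs in exactly those taxa and in no other taxon (including the outgroup).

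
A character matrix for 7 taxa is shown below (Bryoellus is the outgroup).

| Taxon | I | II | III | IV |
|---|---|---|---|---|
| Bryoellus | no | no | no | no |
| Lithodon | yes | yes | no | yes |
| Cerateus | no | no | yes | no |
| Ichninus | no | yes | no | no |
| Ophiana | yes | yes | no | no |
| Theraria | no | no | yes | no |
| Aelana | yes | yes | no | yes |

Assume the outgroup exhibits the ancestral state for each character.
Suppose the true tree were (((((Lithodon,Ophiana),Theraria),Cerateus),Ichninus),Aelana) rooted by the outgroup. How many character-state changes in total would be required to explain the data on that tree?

Map each character onto (((((Lithodon,Ophiana),Theraria),Cerateus),Ichninus),Aelana) (rooted by Bryoellus) and count the minimum state changes it requires (Fitch parsimony):
I: 2; II: 3; III: 2; IV: 2.
Total tree length = 9.

9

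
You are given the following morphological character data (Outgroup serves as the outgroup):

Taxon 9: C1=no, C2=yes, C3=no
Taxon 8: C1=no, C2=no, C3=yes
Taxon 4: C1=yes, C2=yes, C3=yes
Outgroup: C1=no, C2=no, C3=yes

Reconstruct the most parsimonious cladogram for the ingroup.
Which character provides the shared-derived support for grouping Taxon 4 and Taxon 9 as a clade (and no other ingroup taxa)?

C2

Character polarity is set by the outgroup: the derived state is whichever differs from the outgroup's state, so for C3 the derived state is 'no', and for the remaining characters it is 'yes'.
C1: derived state 'yes' in Taxon 4 only — an autapomorphy, so it tells us nothing about relationships among taxa.
C2 (derived state 'yes') is shared by Taxon 4 and Taxon 9 — a synapomorphy uniting that clade.
C3: derived state 'no' in Taxon 9 only — an autapomorphy, so it tells us nothing about relationships among taxa.
Most parsimonious ingroup topology: (Taxon 8,(Taxon 4,Taxon 9)).
The clade {Taxon 4, Taxon 9} is supported by C2: its derived state 'yes' occurs in exactly those taxa and in no other taxon (including the outgroup).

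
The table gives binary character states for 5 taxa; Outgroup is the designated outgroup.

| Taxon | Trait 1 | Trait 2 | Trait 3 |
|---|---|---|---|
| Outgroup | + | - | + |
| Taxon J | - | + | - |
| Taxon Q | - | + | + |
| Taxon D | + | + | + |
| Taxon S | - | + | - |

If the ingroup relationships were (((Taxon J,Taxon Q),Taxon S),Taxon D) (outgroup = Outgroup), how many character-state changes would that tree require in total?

Map each character onto (((Taxon J,Taxon Q),Taxon S),Taxon D) (rooted by Outgroup) and count the minimum state changes it requires (Fitch parsimony):
Trait 1: 1; Trait 2: 1; Trait 3: 2.
Total tree length = 4.

4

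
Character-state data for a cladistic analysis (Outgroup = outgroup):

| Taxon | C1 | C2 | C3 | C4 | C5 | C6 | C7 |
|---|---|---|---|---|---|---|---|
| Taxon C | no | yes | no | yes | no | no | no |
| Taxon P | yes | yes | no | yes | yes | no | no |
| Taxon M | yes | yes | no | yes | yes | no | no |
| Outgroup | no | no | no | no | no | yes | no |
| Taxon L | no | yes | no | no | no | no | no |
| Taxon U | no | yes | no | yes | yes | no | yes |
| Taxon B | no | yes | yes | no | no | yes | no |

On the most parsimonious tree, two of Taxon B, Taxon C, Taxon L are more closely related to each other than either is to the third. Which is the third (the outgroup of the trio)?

Taxon B

Character polarity is set by the outgroup: the derived state is whichever differs from the outgroup's state, so for C6 the derived state is 'no', and for the remaining characters it is 'yes'.
C1 (derived state 'yes') is shared by Taxon M and Taxon P — a synapomorphy uniting that clade.
All ingroup taxa share the derived state 'yes' for C2; it defines the ingroup but does not resolve relationships within it.
C3 (derived state 'yes') is unique to Taxon B (autapomorphy; uninformative for grouping).
C4: derived state 'yes' in Taxon C, Taxon M, Taxon P, and Taxon U only — synapomorphy for {Taxon C, Taxon M, Taxon P, Taxon U}.
C5 (derived state 'yes') is shared by Taxon M, Taxon P, and Taxon U — a synapomorphy uniting that clade.
C6: derived state 'no' in Taxon C, Taxon L, Taxon M, Taxon P, and Taxon U only — synapomorphy for {Taxon C, Taxon L, Taxon M, Taxon P, Taxon U}.
C7: derived state 'yes' in Taxon U only — an autapomorphy, so it tells us nothing about relationships among taxa.
Most parsimonious ingroup topology: (((((Taxon M,Taxon P),Taxon U),Taxon C),Taxon L),Taxon B).
Taxon C and Taxon L share a more recent common ancestor with each other than either does with Taxon B, so Taxon B is the least closely related of the three.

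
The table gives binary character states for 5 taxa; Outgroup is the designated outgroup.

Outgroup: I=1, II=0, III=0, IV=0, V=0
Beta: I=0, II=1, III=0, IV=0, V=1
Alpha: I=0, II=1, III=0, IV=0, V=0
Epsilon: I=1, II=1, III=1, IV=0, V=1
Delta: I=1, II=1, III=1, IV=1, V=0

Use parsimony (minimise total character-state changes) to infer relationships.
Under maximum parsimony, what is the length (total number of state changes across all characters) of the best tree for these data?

Character polarity is set by the outgroup: the derived state is whichever differs from the outgroup's state, so for I the derived state is '0', and for the remaining characters it is '1'.
Only Alpha and Beta show the derived state '0' for I, supporting them as a clade.
All ingroup taxa share the derived state '1' for II; it defines the ingroup but does not resolve relationships within it.
Only Delta and Epsilon show the derived state '1' for III, supporting them as a clade.
IV (derived state '1') is unique to Delta (autapomorphy; uninformative for grouping).
V (state '1') occurs in Beta and Epsilon but conflicts with the nesting implied by the other characters — most parsimoniously interpreted as homoplasy.
Most parsimonious ingroup topology: ((Beta,Alpha),(Epsilon,Delta)).
Changes per character on this tree: I: 1; II: 1; III: 1; IV: 1; V: 2.
Total = 6.

6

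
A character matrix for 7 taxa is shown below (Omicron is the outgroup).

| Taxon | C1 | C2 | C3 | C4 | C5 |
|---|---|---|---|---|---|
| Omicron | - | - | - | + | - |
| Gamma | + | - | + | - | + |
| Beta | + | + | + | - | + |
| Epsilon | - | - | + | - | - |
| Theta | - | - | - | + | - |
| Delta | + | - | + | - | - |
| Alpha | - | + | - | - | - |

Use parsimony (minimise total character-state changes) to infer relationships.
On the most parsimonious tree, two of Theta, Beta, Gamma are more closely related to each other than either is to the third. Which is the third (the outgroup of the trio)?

Character polarity is set by the outgroup: the derived state is whichever differs from the outgroup's state, so for C4 the derived state is '-', and for the remaining characters it is '+'.
Only Beta, Delta, and Gamma show the derived state '+' for C1, supporting them as a clade.
C2 groups Alpha and Beta, which is incompatible with the clades supported by the remaining characters; treating it as convergent (homoplasy) costs fewer steps than any alternative tree.
C3: derived state '+' in Beta, Delta, Epsilon, and Gamma only — synapomorphy for {Beta, Delta, Epsilon, Gamma}.
C4: derived state '-' in Alpha, Beta, Delta, Epsilon, and Gamma only — synapomorphy for {Alpha, Beta, Delta, Epsilon, Gamma}.
C5: derived state '+' in Beta and Gamma only — synapomorphy for {Beta, Gamma}.
Most parsimonious ingroup topology: (((((Gamma,Beta),Delta),Epsilon),Alpha),Theta).
Beta and Gamma share a more recent common ancestor with each other than either does with Theta, so Theta is the least closely related of the three.

Theta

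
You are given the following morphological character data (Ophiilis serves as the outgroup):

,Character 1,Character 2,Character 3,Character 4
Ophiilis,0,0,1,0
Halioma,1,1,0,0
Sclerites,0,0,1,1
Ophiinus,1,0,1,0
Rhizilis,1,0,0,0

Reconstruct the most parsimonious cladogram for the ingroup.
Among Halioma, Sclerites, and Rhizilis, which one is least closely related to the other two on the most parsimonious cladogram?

Sclerites

Character polarity is set by the outgroup: the derived state is whichever differs from the outgroup's state, so for Character 3 the derived state is '0', and for the remaining characters it is '1'.
Character 1 (derived state '1') is shared by Halioma, Ophiinus, and Rhizilis — a synapomorphy uniting that clade.
Character 2 (derived state '1') is unique to Halioma (autapomorphy; uninformative for grouping).
Character 3: derived state '0' in Halioma and Rhizilis only — synapomorphy for {Halioma, Rhizilis}.
Character 4: derived state '1' in Sclerites only — an autapomorphy, so it tells us nothing about relationships among taxa.
Most parsimonious ingroup topology: (((Halioma,Rhizilis),Ophiinus),Sclerites).
Rhizilis and Halioma share a more recent common ancestor with each other than either does with Sclerites, so Sclerites is the least closely related of the three.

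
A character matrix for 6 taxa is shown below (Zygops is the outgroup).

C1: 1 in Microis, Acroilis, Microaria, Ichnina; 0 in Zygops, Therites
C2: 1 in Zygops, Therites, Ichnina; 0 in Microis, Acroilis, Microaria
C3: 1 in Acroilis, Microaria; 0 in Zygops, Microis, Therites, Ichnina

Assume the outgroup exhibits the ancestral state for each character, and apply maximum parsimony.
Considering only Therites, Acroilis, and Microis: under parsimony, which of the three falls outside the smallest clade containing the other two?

Therites

Character polarity is set by the outgroup: the derived state is whichever differs from the outgroup's state, so for C2 the derived state is '0', and for the remaining characters it is '1'.
C1 (derived state '1') is shared by Acroilis, Ichnina, Microaria, and Microis — a synapomorphy uniting that clade.
C2: derived state '0' in Acroilis, Microaria, and Microis only — synapomorphy for {Acroilis, Microaria, Microis}.
C3: derived state '1' in Acroilis and Microaria only — synapomorphy for {Acroilis, Microaria}.
Most parsimonious ingroup topology: (((Microis,(Acroilis,Microaria)),Ichnina),Therites).
Microis and Acroilis share a more recent common ancestor with each other than either does with Therites, so Therites is the least closely related of the three.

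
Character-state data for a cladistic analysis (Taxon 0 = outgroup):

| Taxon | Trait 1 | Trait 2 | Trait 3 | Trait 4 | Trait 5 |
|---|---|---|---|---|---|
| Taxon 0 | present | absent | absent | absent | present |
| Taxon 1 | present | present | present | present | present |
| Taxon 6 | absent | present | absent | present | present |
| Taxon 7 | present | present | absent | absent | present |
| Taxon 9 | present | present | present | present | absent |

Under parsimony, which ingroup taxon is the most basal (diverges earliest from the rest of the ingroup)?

Character polarity is set by the outgroup: the derived state is whichever differs from the outgroup's state, so for Trait 1, Trait 5 the derived state is 'absent', and for the remaining characters it is 'present'.
Trait 1: derived state 'absent' in Taxon 6 only — an autapomorphy, so it tells us nothing about relationships among taxa.
All ingroup taxa share the derived state 'present' for Trait 2; it defines the ingroup but does not resolve relationships within it.
Trait 3: derived state 'present' in Taxon 1 and Taxon 9 only — synapomorphy for {Taxon 1, Taxon 9}.
Trait 4 (derived state 'present') is shared by Taxon 1, Taxon 6, and Taxon 9 — a synapomorphy uniting that clade.
Trait 5: derived state 'absent' in Taxon 9 only — an autapomorphy, so it tells us nothing about relationships among taxa.
Most parsimonious ingroup topology: (((Taxon 1,Taxon 9),Taxon 6),Taxon 7).
Taxon 7 is sister to the clade containing all other ingroup taxa, so it is the earliest-diverging (most basal) ingroup lineage.

Taxon 7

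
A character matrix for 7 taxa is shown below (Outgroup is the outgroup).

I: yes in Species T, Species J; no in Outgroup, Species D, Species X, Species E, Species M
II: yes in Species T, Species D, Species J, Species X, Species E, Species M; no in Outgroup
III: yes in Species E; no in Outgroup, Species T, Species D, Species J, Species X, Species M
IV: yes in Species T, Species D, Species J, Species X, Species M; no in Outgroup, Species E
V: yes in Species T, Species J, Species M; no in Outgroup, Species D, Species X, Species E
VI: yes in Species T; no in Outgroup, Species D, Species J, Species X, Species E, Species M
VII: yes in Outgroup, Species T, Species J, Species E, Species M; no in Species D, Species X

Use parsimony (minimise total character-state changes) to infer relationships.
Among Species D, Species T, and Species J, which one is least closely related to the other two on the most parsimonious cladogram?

Species D

Character polarity is set by the outgroup: the derived state is whichever differs from the outgroup's state, so for VII the derived state is 'no', and for the remaining characters it is 'yes'.
Only Species J and Species T show the derived state 'yes' for I, supporting them as a clade.
II (derived state 'yes') is shared by all ingroup taxa — unites the whole ingroup.
III (derived state 'yes') is unique to Species E (autapomorphy; uninformative for grouping).
Only Species D, Species J, Species M, Species T, and Species X show the derived state 'yes' for IV, supporting them as a clade.
V: derived state 'yes' in Species J, Species M, and Species T only — synapomorphy for {Species J, Species M, Species T}.
VI (derived state 'yes') is unique to Species T (autapomorphy; uninformative for grouping).
Only Species D and Species X show the derived state 'no' for VII, supporting them as a clade.
Most parsimonious ingroup topology: ((((Species T,Species J),Species M),(Species D,Species X)),Species E).
Species T and Species J share a more recent common ancestor with each other than either does with Species D, so Species D is the least closely related of the three.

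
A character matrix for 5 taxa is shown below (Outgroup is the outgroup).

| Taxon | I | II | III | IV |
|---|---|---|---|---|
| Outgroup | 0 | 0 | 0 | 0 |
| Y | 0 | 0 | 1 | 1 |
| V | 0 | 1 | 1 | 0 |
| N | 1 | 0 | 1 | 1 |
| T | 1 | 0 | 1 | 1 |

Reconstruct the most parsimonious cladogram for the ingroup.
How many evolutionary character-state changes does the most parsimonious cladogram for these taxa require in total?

The outgroup has state '0' for every character, so '1' is the derived state throughout.
Only N and T show the derived state '1' for I, supporting them as a clade.
II (derived state '1') is unique to V (autapomorphy; uninformative for grouping).
III (derived state '1') is shared by all ingroup taxa — unites the whole ingroup.
Only N, T, and Y show the derived state '1' for IV, supporting them as a clade.
Most parsimonious ingroup topology: ((Y,(N,T)),V).
Changes per character on this tree: I: 1; II: 1; III: 1; IV: 1.
Total = 4.

4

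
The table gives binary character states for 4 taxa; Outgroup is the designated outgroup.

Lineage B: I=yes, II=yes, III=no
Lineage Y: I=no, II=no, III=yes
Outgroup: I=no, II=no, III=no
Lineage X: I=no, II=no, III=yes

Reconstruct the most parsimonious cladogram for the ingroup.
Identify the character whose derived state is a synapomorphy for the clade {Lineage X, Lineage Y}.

The outgroup has state 'no' for every character, so 'yes' is the derived state throughout.
I: derived state 'yes' in Lineage B only — an autapomorphy, so it tells us nothing about relationships among taxa.
II: derived state 'yes' in Lineage B only — an autapomorphy, so it tells us nothing about relationships among taxa.
Only Lineage X and Lineage Y show the derived state 'yes' for III, supporting them as a clade.
Most parsimonious ingroup topology: ((Lineage Y,Lineage X),Lineage B).
The clade {Lineage X, Lineage Y} is supported by III: its derived state 'yes' occurs in exactly those taxa and in no other taxon (including the outgroup).

III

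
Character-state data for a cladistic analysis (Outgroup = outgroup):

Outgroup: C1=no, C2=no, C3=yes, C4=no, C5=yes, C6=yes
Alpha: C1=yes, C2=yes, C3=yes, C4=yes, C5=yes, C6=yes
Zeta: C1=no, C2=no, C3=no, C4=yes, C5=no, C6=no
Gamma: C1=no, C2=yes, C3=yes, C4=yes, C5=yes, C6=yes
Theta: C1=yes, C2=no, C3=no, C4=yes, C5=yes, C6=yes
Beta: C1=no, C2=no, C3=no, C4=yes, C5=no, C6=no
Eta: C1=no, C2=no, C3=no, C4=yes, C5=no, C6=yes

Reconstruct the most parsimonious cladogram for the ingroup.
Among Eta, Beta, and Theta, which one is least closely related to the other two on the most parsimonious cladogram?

Character polarity is set by the outgroup: the derived state is whichever differs from the outgroup's state, so for C3, C5, C6 the derived state is 'no', and for the remaining characters it is 'yes'.
C1 groups Alpha and Theta, which is incompatible with the clades supported by the remaining characters; treating it as convergent (homoplasy) costs fewer steps than any alternative tree.
C2 (derived state 'yes') is shared by Alpha and Gamma — a synapomorphy uniting that clade.
C3: derived state 'no' in Beta, Eta, Theta, and Zeta only — synapomorphy for {Beta, Eta, Theta, Zeta}.
C4 (derived state 'yes') is shared by all ingroup taxa — unites the whole ingroup.
Only Beta, Eta, and Zeta show the derived state 'no' for C5, supporting them as a clade.
C6: derived state 'no' in Beta and Zeta only — synapomorphy for {Beta, Zeta}.
Most parsimonious ingroup topology: ((Alpha,Gamma),(((Zeta,Beta),Eta),Theta)).
Beta and Eta share a more recent common ancestor with each other than either does with Theta, so Theta is the least closely related of the three.

Theta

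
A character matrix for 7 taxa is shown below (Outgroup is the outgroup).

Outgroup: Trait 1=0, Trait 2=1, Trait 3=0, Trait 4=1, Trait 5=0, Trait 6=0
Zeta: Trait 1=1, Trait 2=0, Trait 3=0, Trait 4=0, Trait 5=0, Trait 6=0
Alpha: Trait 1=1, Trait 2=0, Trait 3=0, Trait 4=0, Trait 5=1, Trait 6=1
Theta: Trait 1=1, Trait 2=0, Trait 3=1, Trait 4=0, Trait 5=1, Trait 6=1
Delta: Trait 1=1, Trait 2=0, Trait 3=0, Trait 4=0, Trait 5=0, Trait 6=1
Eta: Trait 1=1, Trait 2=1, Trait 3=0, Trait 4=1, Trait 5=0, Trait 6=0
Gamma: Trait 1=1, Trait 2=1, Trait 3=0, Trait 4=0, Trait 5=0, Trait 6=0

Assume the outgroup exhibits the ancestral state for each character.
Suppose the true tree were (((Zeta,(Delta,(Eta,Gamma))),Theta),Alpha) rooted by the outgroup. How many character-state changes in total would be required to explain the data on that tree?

11

Map each character onto (((Zeta,(Delta,(Eta,Gamma))),Theta),Alpha) (rooted by Outgroup) and count the minimum state changes it requires (Fitch parsimony):
Trait 1: 1; Trait 2: 2; Trait 3: 1; Trait 4: 2; Trait 5: 2; Trait 6: 3.
Total tree length = 11.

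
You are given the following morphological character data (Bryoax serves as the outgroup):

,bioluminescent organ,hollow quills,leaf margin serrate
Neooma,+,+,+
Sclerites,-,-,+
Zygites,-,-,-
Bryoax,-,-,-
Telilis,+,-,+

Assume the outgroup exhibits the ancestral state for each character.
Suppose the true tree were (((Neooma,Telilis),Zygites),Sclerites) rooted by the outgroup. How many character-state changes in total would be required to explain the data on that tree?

Map each character onto (((Neooma,Telilis),Zygites),Sclerites) (rooted by Bryoax) and count the minimum state changes it requires (Fitch parsimony):
bioluminescent organ: 1; hollow quills: 1; leaf margin serrate: 2.
Total tree length = 4.

4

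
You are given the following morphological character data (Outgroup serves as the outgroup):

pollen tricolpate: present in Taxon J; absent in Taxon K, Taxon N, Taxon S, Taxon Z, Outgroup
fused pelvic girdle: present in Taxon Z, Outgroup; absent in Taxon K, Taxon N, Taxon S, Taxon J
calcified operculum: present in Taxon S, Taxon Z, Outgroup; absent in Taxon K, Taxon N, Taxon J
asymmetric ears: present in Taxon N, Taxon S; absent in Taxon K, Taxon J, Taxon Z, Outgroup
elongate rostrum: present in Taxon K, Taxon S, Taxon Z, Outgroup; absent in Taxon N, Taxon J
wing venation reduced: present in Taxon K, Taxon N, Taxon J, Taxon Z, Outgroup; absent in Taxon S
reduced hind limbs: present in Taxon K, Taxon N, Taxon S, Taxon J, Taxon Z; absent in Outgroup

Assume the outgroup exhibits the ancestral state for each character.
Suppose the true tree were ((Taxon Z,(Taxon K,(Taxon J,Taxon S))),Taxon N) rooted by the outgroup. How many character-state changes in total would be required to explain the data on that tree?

12

Map each character onto ((Taxon Z,(Taxon K,(Taxon J,Taxon S))),Taxon N) (rooted by Outgroup) and count the minimum state changes it requires (Fitch parsimony):
pollen tricolpate: 1; fused pelvic girdle: 2; calcified operculum: 3; asymmetric ears: 2; elongate rostrum: 2; wing venation reduced: 1; reduced hind limbs: 1.
Total tree length = 12.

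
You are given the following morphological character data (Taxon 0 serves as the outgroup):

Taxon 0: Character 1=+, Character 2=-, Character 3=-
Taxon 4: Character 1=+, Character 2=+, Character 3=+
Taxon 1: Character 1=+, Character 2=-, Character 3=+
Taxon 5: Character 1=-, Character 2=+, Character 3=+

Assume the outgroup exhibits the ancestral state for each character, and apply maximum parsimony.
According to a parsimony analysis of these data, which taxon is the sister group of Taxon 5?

Character polarity is set by the outgroup: the derived state is whichever differs from the outgroup's state, so for Character 1 the derived state is '-', and for the remaining characters it is '+'.
Character 1: derived state '-' in Taxon 5 only — an autapomorphy, so it tells us nothing about relationships among taxa.
Character 2 (derived state '+') is shared by Taxon 4 and Taxon 5 — a synapomorphy uniting that clade.
All ingroup taxa share the derived state '+' for Character 3; it defines the ingroup but does not resolve relationships within it.
Most parsimonious ingroup topology: ((Taxon 4,Taxon 5),Taxon 1).
Taxon 5 and Taxon 4 form a cherry on this tree, so they are sister taxa.

Taxon 4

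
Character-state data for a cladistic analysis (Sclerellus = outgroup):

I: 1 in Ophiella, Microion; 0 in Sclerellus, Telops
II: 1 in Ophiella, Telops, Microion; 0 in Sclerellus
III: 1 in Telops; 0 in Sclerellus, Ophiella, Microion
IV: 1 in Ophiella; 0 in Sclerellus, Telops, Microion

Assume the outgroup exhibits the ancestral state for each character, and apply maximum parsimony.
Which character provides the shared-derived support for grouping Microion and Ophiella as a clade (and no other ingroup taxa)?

The outgroup has state '0' for every character, so '1' is the derived state throughout.
I (derived state '1') is shared by Microion and Ophiella — a synapomorphy uniting that clade.
All ingroup taxa share the derived state '1' for II; it defines the ingroup but does not resolve relationships within it.
III (derived state '1') is unique to Telops (autapomorphy; uninformative for grouping).
IV: derived state '1' in Ophiella only — an autapomorphy, so it tells us nothing about relationships among taxa.
Most parsimonious ingroup topology: ((Ophiella,Microion),Telops).
The clade {Microion, Ophiella} is supported by I: its derived state '1' occurs in exactly those taxa and in no other taxon (including the outgroup).

I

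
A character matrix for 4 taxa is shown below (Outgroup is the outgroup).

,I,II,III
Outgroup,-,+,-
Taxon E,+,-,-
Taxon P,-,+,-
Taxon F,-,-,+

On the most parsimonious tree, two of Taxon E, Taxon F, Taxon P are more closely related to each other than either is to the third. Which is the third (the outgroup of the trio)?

Taxon P

Character polarity is set by the outgroup: the derived state is whichever differs from the outgroup's state, so for II the derived state is '-', and for the remaining characters it is '+'.
I: derived state '+' in Taxon E only — an autapomorphy, so it tells us nothing about relationships among taxa.
II (derived state '-') is shared by Taxon E and Taxon F — a synapomorphy uniting that clade.
III (derived state '+') is unique to Taxon F (autapomorphy; uninformative for grouping).
Most parsimonious ingroup topology: ((Taxon E,Taxon F),Taxon P).
Taxon E and Taxon F share a more recent common ancestor with each other than either does with Taxon P, so Taxon P is the least closely related of the three.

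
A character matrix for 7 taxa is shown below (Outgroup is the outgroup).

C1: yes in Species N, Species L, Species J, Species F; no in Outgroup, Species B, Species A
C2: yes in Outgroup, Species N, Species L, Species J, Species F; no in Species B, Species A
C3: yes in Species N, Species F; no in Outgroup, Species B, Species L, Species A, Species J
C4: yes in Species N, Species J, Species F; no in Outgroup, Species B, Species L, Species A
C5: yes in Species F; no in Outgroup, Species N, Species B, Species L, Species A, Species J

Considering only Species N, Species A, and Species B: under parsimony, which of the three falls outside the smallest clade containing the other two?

Species N

Character polarity is set by the outgroup: the derived state is whichever differs from the outgroup's state, so for C2 the derived state is 'no', and for the remaining characters it is 'yes'.
C1 (derived state 'yes') is shared by Species F, Species J, Species L, and Species N — a synapomorphy uniting that clade.
Only Species A and Species B show the derived state 'no' for C2, supporting them as a clade.
C3 (derived state 'yes') is shared by Species F and Species N — a synapomorphy uniting that clade.
Only Species F, Species J, and Species N show the derived state 'yes' for C4, supporting them as a clade.
C5: derived state 'yes' in Species F only — an autapomorphy, so it tells us nothing about relationships among taxa.
Most parsimonious ingroup topology: ((((Species N,Species F),Species J),Species L),(Species B,Species A)).
Species B and Species A share a more recent common ancestor with each other than either does with Species N, so Species N is the least closely related of the three.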